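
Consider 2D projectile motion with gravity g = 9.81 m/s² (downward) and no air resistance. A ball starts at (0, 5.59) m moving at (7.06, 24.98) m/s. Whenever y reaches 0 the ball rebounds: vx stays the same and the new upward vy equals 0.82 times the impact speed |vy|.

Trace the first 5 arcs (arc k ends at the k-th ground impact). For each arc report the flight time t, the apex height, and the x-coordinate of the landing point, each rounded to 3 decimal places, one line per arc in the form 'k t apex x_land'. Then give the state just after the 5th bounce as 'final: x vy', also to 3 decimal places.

1 5.307 37.394 37.471
2 4.528 25.144 69.440
3 3.713 16.907 95.655
4 3.045 11.368 117.151
5 2.497 7.644 134.778
final: 134.778 10.042

Arc 1: start y=5.590, vy=24.980 → t=5.307, apex=37.394, x_land=37.471, impact vy=-27.086
  bounce: vy ← 0.82·27.086 = 22.211
Arc 2: start y=0.000, vy=22.211 → t=4.528, apex=25.144, x_land=69.440, impact vy=-22.211
  bounce: vy ← 0.82·22.211 = 18.213
Arc 3: start y=0.000, vy=18.213 → t=3.713, apex=16.907, x_land=95.655, impact vy=-18.213
  bounce: vy ← 0.82·18.213 = 14.935
Arc 4: start y=0.000, vy=14.935 → t=3.045, apex=11.368, x_land=117.151, impact vy=-14.935
  bounce: vy ← 0.82·14.935 = 12.246
Arc 5: start y=0.000, vy=12.246 → t=2.497, apex=7.644, x_land=134.778, impact vy=-12.246
  bounce: vy ← 0.82·12.246 = 10.042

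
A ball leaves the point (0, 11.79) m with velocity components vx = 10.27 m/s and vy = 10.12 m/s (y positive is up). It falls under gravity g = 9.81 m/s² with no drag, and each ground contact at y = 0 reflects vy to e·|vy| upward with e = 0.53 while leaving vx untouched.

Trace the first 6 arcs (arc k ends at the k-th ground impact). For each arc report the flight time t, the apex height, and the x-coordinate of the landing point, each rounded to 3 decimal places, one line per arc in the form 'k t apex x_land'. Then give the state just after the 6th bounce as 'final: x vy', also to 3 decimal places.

1 2.894 17.010 29.720
2 1.974 4.778 49.992
3 1.046 1.342 60.737
4 0.554 0.377 66.431
5 0.294 0.106 69.449
6 0.156 0.030 71.049
final: 71.049 0.405

Arc 1: start y=11.790, vy=10.120 → t=2.894, apex=17.010, x_land=29.720, impact vy=-18.268
  bounce: vy ← 0.53·18.268 = 9.682
Arc 2: start y=0.000, vy=9.682 → t=1.974, apex=4.778, x_land=49.992, impact vy=-9.682
  bounce: vy ← 0.53·9.682 = 5.132
Arc 3: start y=0.000, vy=5.132 → t=1.046, apex=1.342, x_land=60.737, impact vy=-5.132
  bounce: vy ← 0.53·5.132 = 2.720
Arc 4: start y=0.000, vy=2.720 → t=0.554, apex=0.377, x_land=66.431, impact vy=-2.720
  bounce: vy ← 0.53·2.720 = 1.441
Arc 5: start y=0.000, vy=1.441 → t=0.294, apex=0.106, x_land=69.449, impact vy=-1.441
  bounce: vy ← 0.53·1.441 = 0.764
Arc 6: start y=0.000, vy=0.764 → t=0.156, apex=0.030, x_land=71.049, impact vy=-0.764
  bounce: vy ← 0.53·0.764 = 0.405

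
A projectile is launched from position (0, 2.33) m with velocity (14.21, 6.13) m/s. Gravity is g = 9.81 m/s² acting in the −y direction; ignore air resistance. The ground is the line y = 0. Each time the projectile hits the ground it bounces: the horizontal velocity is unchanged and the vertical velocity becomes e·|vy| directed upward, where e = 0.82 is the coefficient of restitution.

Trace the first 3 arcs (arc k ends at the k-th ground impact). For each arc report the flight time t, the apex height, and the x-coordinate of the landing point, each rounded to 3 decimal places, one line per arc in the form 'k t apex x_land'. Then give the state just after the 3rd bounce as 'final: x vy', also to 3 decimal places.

Arc 1: start y=2.330, vy=6.130 → t=1.555, apex=4.245, x_land=22.099, impact vy=-9.126
  bounce: vy ← 0.82·9.126 = 7.484
Arc 2: start y=0.000, vy=7.484 → t=1.526, apex=2.854, x_land=43.780, impact vy=-7.484
  bounce: vy ← 0.82·7.484 = 6.137
Arc 3: start y=0.000, vy=6.137 → t=1.251, apex=1.919, x_land=61.558, impact vy=-6.137
  bounce: vy ← 0.82·6.137 = 5.032

1 1.555 4.245 22.099
2 1.526 2.854 43.780
3 1.251 1.919 61.558
final: 61.558 5.032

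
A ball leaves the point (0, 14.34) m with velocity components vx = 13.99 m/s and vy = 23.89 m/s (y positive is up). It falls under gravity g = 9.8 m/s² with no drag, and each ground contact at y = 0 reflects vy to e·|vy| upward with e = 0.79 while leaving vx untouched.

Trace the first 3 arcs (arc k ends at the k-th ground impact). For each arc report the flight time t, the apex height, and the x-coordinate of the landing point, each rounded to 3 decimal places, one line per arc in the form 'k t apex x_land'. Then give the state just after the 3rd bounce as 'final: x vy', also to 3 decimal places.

1 5.416 43.459 75.768
2 4.705 27.123 141.597
3 3.717 16.927 193.602
final: 193.602 14.390

Arc 1: start y=14.340, vy=23.890 → t=5.416, apex=43.459, x_land=75.768, impact vy=-29.186
  bounce: vy ← 0.79·29.186 = 23.057
Arc 2: start y=0.000, vy=23.057 → t=4.705, apex=27.123, x_land=141.597, impact vy=-23.057
  bounce: vy ← 0.79·23.057 = 18.215
Arc 3: start y=0.000, vy=18.215 → t=3.717, apex=16.927, x_land=193.602, impact vy=-18.215
  bounce: vy ← 0.79·18.215 = 14.390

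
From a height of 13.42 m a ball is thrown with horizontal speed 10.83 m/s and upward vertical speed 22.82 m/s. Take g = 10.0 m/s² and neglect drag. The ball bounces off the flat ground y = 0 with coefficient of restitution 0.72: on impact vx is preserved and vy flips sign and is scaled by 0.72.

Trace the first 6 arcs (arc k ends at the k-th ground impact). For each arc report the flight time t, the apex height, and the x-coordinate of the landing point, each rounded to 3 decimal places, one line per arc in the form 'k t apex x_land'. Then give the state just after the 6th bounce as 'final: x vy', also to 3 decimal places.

1 5.091 39.458 55.138
2 4.045 20.455 98.947
3 2.913 10.604 130.490
4 2.097 5.497 153.201
5 1.510 2.850 169.553
6 1.087 1.477 181.327
final: 181.327 3.914

Arc 1: start y=13.420, vy=22.820 → t=5.091, apex=39.458, x_land=55.138, impact vy=-28.092
  bounce: vy ← 0.72·28.092 = 20.226
Arc 2: start y=0.000, vy=20.226 → t=4.045, apex=20.455, x_land=98.947, impact vy=-20.226
  bounce: vy ← 0.72·20.226 = 14.563
Arc 3: start y=0.000, vy=14.563 → t=2.913, apex=10.604, x_land=130.490, impact vy=-14.563
  bounce: vy ← 0.72·14.563 = 10.485
Arc 4: start y=0.000, vy=10.485 → t=2.097, apex=5.497, x_land=153.201, impact vy=-10.485
  bounce: vy ← 0.72·10.485 = 7.549
Arc 5: start y=0.000, vy=7.549 → t=1.510, apex=2.850, x_land=169.553, impact vy=-7.549
  bounce: vy ← 0.72·7.549 = 5.436
Arc 6: start y=0.000, vy=5.436 → t=1.087, apex=1.477, x_land=181.327, impact vy=-5.436
  bounce: vy ← 0.72·5.436 = 3.914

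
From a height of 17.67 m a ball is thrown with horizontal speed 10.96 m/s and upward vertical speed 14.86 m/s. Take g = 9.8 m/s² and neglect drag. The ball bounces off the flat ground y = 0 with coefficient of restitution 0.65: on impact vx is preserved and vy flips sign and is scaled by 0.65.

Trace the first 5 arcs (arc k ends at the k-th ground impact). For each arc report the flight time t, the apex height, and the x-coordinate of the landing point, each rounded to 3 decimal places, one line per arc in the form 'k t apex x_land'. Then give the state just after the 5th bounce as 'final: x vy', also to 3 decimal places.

1 3.946 28.936 43.253
2 3.159 12.226 77.877
3 2.053 5.165 100.382
4 1.335 2.182 115.011
5 0.868 0.922 124.520
final: 124.520 2.763

Arc 1: start y=17.670, vy=14.860 → t=3.946, apex=28.936, x_land=43.253, impact vy=-23.815
  bounce: vy ← 0.65·23.815 = 15.480
Arc 2: start y=0.000, vy=15.480 → t=3.159, apex=12.226, x_land=77.877, impact vy=-15.480
  bounce: vy ← 0.65·15.480 = 10.062
Arc 3: start y=0.000, vy=10.062 → t=2.053, apex=5.165, x_land=100.382, impact vy=-10.062
  bounce: vy ← 0.65·10.062 = 6.540
Arc 4: start y=0.000, vy=6.540 → t=1.335, apex=2.182, x_land=115.011, impact vy=-6.540
  bounce: vy ← 0.65·6.540 = 4.251
Arc 5: start y=0.000, vy=4.251 → t=0.868, apex=0.922, x_land=124.520, impact vy=-4.251
  bounce: vy ← 0.65·4.251 = 2.763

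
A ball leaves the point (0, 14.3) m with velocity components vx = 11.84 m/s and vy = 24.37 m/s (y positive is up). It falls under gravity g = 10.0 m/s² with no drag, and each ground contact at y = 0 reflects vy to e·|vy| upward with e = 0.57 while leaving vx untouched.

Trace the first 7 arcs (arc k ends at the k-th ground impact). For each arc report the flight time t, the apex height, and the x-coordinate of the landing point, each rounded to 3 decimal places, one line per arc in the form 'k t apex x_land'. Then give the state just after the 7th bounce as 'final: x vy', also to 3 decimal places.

Arc 1: start y=14.300, vy=24.370 → t=5.403, apex=43.995, x_land=63.975, impact vy=-29.663
  bounce: vy ← 0.57·29.663 = 16.908
Arc 2: start y=0.000, vy=16.908 → t=3.382, apex=14.294, x_land=104.013, impact vy=-16.908
  bounce: vy ← 0.57·16.908 = 9.638
Arc 3: start y=0.000, vy=9.638 → t=1.928, apex=4.644, x_land=126.835, impact vy=-9.638
  bounce: vy ← 0.57·9.638 = 5.493
Arc 4: start y=0.000, vy=5.493 → t=1.099, apex=1.509, x_land=139.843, impact vy=-5.493
  bounce: vy ← 0.57·5.493 = 3.131
Arc 5: start y=0.000, vy=3.131 → t=0.626, apex=0.490, x_land=147.258, impact vy=-3.131
  bounce: vy ← 0.57·3.131 = 1.785
Arc 6: start y=0.000, vy=1.785 → t=0.357, apex=0.159, x_land=151.484, impact vy=-1.785
  bounce: vy ← 0.57·1.785 = 1.017
Arc 7: start y=0.000, vy=1.017 → t=0.203, apex=0.052, x_land=153.893, impact vy=-1.017
  bounce: vy ← 0.57·1.017 = 0.580

1 5.403 43.995 63.975
2 3.382 14.294 104.013
3 1.928 4.644 126.835
4 1.099 1.509 139.843
5 0.626 0.490 147.258
6 0.357 0.159 151.484
7 0.203 0.052 153.893
final: 153.893 0.580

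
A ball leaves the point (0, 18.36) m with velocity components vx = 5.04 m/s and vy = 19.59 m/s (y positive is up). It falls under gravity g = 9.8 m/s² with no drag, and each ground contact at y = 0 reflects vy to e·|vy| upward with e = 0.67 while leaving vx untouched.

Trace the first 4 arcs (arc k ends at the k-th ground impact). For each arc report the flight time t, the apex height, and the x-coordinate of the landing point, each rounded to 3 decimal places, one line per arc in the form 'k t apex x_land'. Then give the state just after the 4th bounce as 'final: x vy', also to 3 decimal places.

Arc 1: start y=18.360, vy=19.590 → t=4.782, apex=37.940, x_land=24.099, impact vy=-27.269
  bounce: vy ← 0.67·27.269 = 18.271
Arc 2: start y=0.000, vy=18.271 → t=3.729, apex=17.031, x_land=42.892, impact vy=-18.271
  bounce: vy ← 0.67·18.271 = 12.241
Arc 3: start y=0.000, vy=12.241 → t=2.498, apex=7.645, x_land=55.483, impact vy=-12.241
  bounce: vy ← 0.67·12.241 = 8.202
Arc 4: start y=0.000, vy=8.202 → t=1.674, apex=3.432, x_land=63.919, impact vy=-8.202
  bounce: vy ← 0.67·8.202 = 5.495

1 4.782 37.940 24.099
2 3.729 17.031 42.892
3 2.498 7.645 55.483
4 1.674 3.432 63.919
final: 63.919 5.495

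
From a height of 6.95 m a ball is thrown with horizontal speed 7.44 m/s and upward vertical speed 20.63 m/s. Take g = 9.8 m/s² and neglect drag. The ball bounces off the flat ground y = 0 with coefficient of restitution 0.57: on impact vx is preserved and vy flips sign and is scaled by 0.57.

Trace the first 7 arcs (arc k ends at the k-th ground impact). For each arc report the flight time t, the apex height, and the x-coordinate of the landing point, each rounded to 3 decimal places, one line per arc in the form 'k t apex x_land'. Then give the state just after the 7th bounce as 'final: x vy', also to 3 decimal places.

Arc 1: start y=6.950, vy=20.630 → t=4.524, apex=28.664, x_land=33.657, impact vy=-23.703
  bounce: vy ← 0.57·23.703 = 13.511
Arc 2: start y=0.000, vy=13.511 → t=2.757, apex=9.313, x_land=54.171, impact vy=-13.511
  bounce: vy ← 0.57·13.511 = 7.701
Arc 3: start y=0.000, vy=7.701 → t=1.572, apex=3.026, x_land=65.864, impact vy=-7.701
  bounce: vy ← 0.57·7.701 = 4.390
Arc 4: start y=0.000, vy=4.390 → t=0.896, apex=0.983, x_land=72.529, impact vy=-4.390
  bounce: vy ← 0.57·4.390 = 2.502
Arc 5: start y=0.000, vy=2.502 → t=0.511, apex=0.319, x_land=76.328, impact vy=-2.502
  bounce: vy ← 0.57·2.502 = 1.426
Arc 6: start y=0.000, vy=1.426 → t=0.291, apex=0.104, x_land=78.493, impact vy=-1.426
  bounce: vy ← 0.57·1.426 = 0.813
Arc 7: start y=0.000, vy=0.813 → t=0.166, apex=0.034, x_land=79.727, impact vy=-0.813
  bounce: vy ← 0.57·0.813 = 0.463

1 4.524 28.664 33.657
2 2.757 9.313 54.171
3 1.572 3.026 65.864
4 0.896 0.983 72.529
5 0.511 0.319 76.328
6 0.291 0.104 78.493
7 0.166 0.034 79.727
final: 79.727 0.463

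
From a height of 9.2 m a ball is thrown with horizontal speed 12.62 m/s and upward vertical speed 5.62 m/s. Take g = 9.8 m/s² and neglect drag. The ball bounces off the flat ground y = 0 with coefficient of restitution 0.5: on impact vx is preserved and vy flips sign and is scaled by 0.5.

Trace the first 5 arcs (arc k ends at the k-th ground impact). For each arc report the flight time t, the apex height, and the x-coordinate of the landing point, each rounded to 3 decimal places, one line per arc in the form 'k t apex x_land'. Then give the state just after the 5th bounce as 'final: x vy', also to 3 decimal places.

1 2.059 10.811 25.983
2 1.485 2.703 44.729
3 0.743 0.676 54.102
4 0.371 0.169 58.788
5 0.186 0.042 61.131
final: 61.131 0.455

Arc 1: start y=9.200, vy=5.620 → t=2.059, apex=10.811, x_land=25.983, impact vy=-14.557
  bounce: vy ← 0.5·14.557 = 7.278
Arc 2: start y=0.000, vy=7.278 → t=1.485, apex=2.703, x_land=44.729, impact vy=-7.278
  bounce: vy ← 0.5·7.278 = 3.639
Arc 3: start y=0.000, vy=3.639 → t=0.743, apex=0.676, x_land=54.102, impact vy=-3.639
  bounce: vy ← 0.5·3.639 = 1.820
Arc 4: start y=0.000, vy=1.820 → t=0.371, apex=0.169, x_land=58.788, impact vy=-1.820
  bounce: vy ← 0.5·1.820 = 0.910
Arc 5: start y=0.000, vy=0.910 → t=0.186, apex=0.042, x_land=61.131, impact vy=-0.910
  bounce: vy ← 0.5·0.910 = 0.455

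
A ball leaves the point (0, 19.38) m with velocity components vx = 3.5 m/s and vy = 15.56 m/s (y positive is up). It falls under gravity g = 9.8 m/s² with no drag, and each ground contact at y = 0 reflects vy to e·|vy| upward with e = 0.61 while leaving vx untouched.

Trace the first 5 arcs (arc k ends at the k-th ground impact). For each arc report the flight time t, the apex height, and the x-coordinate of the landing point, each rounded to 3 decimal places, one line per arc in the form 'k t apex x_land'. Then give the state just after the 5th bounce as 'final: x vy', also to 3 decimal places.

Arc 1: start y=19.380, vy=15.560 → t=4.133, apex=31.733, x_land=14.464, impact vy=-24.939
  bounce: vy ← 0.61·24.939 = 15.213
Arc 2: start y=0.000, vy=15.213 → t=3.105, apex=11.808, x_land=25.330, impact vy=-15.213
  bounce: vy ← 0.61·15.213 = 9.280
Arc 3: start y=0.000, vy=9.280 → t=1.894, apex=4.394, x_land=31.959, impact vy=-9.280
  bounce: vy ← 0.61·9.280 = 5.661
Arc 4: start y=0.000, vy=5.661 → t=1.155, apex=1.635, x_land=36.002, impact vy=-5.661
  bounce: vy ← 0.61·5.661 = 3.453
Arc 5: start y=0.000, vy=3.453 → t=0.705, apex=0.608, x_land=38.469, impact vy=-3.453
  bounce: vy ← 0.61·3.453 = 2.106

1 4.133 31.733 14.464
2 3.105 11.808 25.330
3 1.894 4.394 31.959
4 1.155 1.635 36.002
5 0.705 0.608 38.469
final: 38.469 2.106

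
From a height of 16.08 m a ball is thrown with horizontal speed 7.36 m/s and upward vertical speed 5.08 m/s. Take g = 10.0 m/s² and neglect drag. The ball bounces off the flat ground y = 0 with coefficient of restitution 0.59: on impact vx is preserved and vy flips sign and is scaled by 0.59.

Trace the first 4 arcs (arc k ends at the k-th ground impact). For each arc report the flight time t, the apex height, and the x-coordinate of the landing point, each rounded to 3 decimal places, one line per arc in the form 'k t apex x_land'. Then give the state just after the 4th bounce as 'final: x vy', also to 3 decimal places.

Arc 1: start y=16.080, vy=5.080 → t=2.372, apex=17.370, x_land=17.457, impact vy=-18.639
  bounce: vy ← 0.59·18.639 = 10.997
Arc 2: start y=0.000, vy=10.997 → t=2.199, apex=6.047, x_land=33.645, impact vy=-10.997
  bounce: vy ← 0.59·10.997 = 6.488
Arc 3: start y=0.000, vy=6.488 → t=1.298, apex=2.105, x_land=43.195, impact vy=-6.488
  bounce: vy ← 0.59·6.488 = 3.828
Arc 4: start y=0.000, vy=3.828 → t=0.766, apex=0.733, x_land=48.830, impact vy=-3.828
  bounce: vy ← 0.59·3.828 = 2.259

1 2.372 17.370 17.457
2 2.199 6.047 33.645
3 1.298 2.105 43.195
4 0.766 0.733 48.830
final: 48.830 2.259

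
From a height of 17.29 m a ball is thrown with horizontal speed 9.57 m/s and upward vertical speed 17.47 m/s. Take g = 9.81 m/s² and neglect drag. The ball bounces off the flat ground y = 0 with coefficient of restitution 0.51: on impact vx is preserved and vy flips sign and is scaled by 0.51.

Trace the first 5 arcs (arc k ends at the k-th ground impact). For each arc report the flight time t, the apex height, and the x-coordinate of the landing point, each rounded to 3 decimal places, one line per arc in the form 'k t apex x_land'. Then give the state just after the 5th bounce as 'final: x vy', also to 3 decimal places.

Arc 1: start y=17.290, vy=17.470 → t=4.369, apex=32.846, x_land=41.807, impact vy=-25.386
  bounce: vy ← 0.51·25.386 = 12.947
Arc 2: start y=0.000, vy=12.947 → t=2.639, apex=8.543, x_land=67.067, impact vy=-12.947
  bounce: vy ← 0.51·12.947 = 6.603
Arc 3: start y=0.000, vy=6.603 → t=1.346, apex=2.222, x_land=79.950, impact vy=-6.603
  bounce: vy ← 0.51·6.603 = 3.367
Arc 4: start y=0.000, vy=3.367 → t=0.687, apex=0.578, x_land=86.520, impact vy=-3.367
  bounce: vy ← 0.51·3.367 = 1.717
Arc 5: start y=0.000, vy=1.717 → t=0.350, apex=0.150, x_land=89.870, impact vy=-1.717
  bounce: vy ← 0.51·1.717 = 0.876

1 4.369 32.846 41.807
2 2.639 8.543 67.067
3 1.346 2.222 79.950
4 0.687 0.578 86.520
5 0.350 0.150 89.870
final: 89.870 0.876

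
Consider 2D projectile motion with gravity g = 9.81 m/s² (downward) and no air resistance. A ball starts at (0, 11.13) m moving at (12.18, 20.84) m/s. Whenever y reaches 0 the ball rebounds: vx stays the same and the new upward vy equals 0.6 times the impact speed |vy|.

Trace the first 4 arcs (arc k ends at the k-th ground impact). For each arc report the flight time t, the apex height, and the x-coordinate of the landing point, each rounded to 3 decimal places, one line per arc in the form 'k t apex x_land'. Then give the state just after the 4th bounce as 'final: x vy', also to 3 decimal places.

Arc 1: start y=11.130, vy=20.840 → t=4.729, apex=33.266, x_land=57.594, impact vy=-25.548
  bounce: vy ← 0.6·25.548 = 15.329
Arc 2: start y=0.000, vy=15.329 → t=3.125, apex=11.976, x_land=95.658, impact vy=-15.329
  bounce: vy ← 0.6·15.329 = 9.197
Arc 3: start y=0.000, vy=9.197 → t=1.875, apex=4.311, x_land=118.496, impact vy=-9.197
  bounce: vy ← 0.6·9.197 = 5.518
Arc 4: start y=0.000, vy=5.518 → t=1.125, apex=1.552, x_land=132.199, impact vy=-5.518
  bounce: vy ← 0.6·5.518 = 3.311

1 4.729 33.266 57.594
2 3.125 11.976 95.658
3 1.875 4.311 118.496
4 1.125 1.552 132.199
final: 132.199 3.311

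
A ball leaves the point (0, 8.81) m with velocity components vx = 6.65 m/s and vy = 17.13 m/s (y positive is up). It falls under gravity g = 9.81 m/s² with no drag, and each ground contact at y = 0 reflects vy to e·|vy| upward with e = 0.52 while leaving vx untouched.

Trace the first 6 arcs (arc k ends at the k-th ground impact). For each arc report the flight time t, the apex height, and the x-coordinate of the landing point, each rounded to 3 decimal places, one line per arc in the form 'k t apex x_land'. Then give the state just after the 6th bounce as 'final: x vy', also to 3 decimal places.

1 3.947 23.766 26.250
2 2.289 6.426 41.473
3 1.190 1.738 49.390
4 0.619 0.470 53.506
5 0.322 0.127 55.647
6 0.167 0.034 56.760
final: 56.760 0.427

Arc 1: start y=8.810, vy=17.130 → t=3.947, apex=23.766, x_land=26.250, impact vy=-21.594
  bounce: vy ← 0.52·21.594 = 11.229
Arc 2: start y=0.000, vy=11.229 → t=2.289, apex=6.426, x_land=41.473, impact vy=-11.229
  bounce: vy ← 0.52·11.229 = 5.839
Arc 3: start y=0.000, vy=5.839 → t=1.190, apex=1.738, x_land=49.390, impact vy=-5.839
  bounce: vy ← 0.52·5.839 = 3.036
Arc 4: start y=0.000, vy=3.036 → t=0.619, apex=0.470, x_land=53.506, impact vy=-3.036
  bounce: vy ← 0.52·3.036 = 1.579
Arc 5: start y=0.000, vy=1.579 → t=0.322, apex=0.127, x_land=55.647, impact vy=-1.579
  bounce: vy ← 0.52·1.579 = 0.821
Arc 6: start y=0.000, vy=0.821 → t=0.167, apex=0.034, x_land=56.760, impact vy=-0.821
  bounce: vy ← 0.52·0.821 = 0.427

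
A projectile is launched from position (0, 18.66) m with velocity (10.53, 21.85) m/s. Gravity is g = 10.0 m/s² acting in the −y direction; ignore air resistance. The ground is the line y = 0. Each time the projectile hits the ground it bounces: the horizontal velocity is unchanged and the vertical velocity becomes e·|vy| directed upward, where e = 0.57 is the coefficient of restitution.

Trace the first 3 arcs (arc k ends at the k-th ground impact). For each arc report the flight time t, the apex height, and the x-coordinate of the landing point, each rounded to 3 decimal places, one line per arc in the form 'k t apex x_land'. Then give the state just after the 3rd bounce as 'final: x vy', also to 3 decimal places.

1 5.102 42.531 53.719
2 3.325 13.818 88.730
3 1.895 4.490 108.686
final: 108.686 5.401

Arc 1: start y=18.660, vy=21.850 → t=5.102, apex=42.531, x_land=53.719, impact vy=-29.165
  bounce: vy ← 0.57·29.165 = 16.624
Arc 2: start y=0.000, vy=16.624 → t=3.325, apex=13.818, x_land=88.730, impact vy=-16.624
  bounce: vy ← 0.57·16.624 = 9.476
Arc 3: start y=0.000, vy=9.476 → t=1.895, apex=4.490, x_land=108.686, impact vy=-9.476
  bounce: vy ← 0.57·9.476 = 5.401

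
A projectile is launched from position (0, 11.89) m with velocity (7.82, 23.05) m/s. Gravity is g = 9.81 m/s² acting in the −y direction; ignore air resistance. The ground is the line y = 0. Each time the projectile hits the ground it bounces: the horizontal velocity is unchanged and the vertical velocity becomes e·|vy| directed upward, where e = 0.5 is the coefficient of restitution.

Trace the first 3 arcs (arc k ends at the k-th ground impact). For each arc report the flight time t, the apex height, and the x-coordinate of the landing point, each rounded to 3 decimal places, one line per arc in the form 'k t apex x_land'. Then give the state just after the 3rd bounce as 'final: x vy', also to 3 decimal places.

Arc 1: start y=11.890, vy=23.050 → t=5.168, apex=38.970, x_land=40.416, impact vy=-27.651
  bounce: vy ← 0.5·27.651 = 13.826
Arc 2: start y=0.000, vy=13.826 → t=2.819, apex=9.742, x_land=62.458, impact vy=-13.826
  bounce: vy ← 0.5·13.826 = 6.913
Arc 3: start y=0.000, vy=6.913 → t=1.409, apex=2.436, x_land=73.479, impact vy=-6.913
  bounce: vy ← 0.5·6.913 = 3.456

1 5.168 38.970 40.416
2 2.819 9.742 62.458
3 1.409 2.436 73.479
final: 73.479 3.456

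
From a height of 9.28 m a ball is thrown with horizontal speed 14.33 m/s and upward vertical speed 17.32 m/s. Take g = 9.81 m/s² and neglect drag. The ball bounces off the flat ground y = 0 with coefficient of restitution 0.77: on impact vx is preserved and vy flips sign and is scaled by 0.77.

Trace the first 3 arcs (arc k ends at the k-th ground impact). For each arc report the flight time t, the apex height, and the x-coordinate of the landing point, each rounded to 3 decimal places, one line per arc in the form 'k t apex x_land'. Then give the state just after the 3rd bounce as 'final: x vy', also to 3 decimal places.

1 4.004 24.570 57.372
2 3.447 14.567 106.763
3 2.654 8.637 144.794
final: 144.794 10.024

Arc 1: start y=9.280, vy=17.320 → t=4.004, apex=24.570, x_land=57.372, impact vy=-21.956
  bounce: vy ← 0.77·21.956 = 16.906
Arc 2: start y=0.000, vy=16.906 → t=3.447, apex=14.567, x_land=106.763, impact vy=-16.906
  bounce: vy ← 0.77·16.906 = 13.018
Arc 3: start y=0.000, vy=13.018 → t=2.654, apex=8.637, x_land=144.794, impact vy=-13.018
  bounce: vy ← 0.77·13.018 = 10.024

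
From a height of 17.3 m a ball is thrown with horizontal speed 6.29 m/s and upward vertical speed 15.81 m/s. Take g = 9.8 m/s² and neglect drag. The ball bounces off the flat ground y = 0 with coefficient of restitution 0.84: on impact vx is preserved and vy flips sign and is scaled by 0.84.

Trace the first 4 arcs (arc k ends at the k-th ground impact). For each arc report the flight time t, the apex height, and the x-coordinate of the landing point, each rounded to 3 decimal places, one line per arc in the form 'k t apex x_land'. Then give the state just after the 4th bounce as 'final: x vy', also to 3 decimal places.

1 4.090 30.053 25.725
2 4.161 21.205 51.895
3 3.495 14.962 73.878
4 2.936 10.558 92.343
final: 92.343 12.083

Arc 1: start y=17.300, vy=15.810 → t=4.090, apex=30.053, x_land=25.725, impact vy=-24.270
  bounce: vy ← 0.84·24.270 = 20.387
Arc 2: start y=0.000, vy=20.387 → t=4.161, apex=21.205, x_land=51.895, impact vy=-20.387
  bounce: vy ← 0.84·20.387 = 17.125
Arc 3: start y=0.000, vy=17.125 → t=3.495, apex=14.962, x_land=73.878, impact vy=-17.125
  bounce: vy ← 0.84·17.125 = 14.385
Arc 4: start y=0.000, vy=14.385 → t=2.936, apex=10.558, x_land=92.343, impact vy=-14.385
  bounce: vy ← 0.84·14.385 = 12.083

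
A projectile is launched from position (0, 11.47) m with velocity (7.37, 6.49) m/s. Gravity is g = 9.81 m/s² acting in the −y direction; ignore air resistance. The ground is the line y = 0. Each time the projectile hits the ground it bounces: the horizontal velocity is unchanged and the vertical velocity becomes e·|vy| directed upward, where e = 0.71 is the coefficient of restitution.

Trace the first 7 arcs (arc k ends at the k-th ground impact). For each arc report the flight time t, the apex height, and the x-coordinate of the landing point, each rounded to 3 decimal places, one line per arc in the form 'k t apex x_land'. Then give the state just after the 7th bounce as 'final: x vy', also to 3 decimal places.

Arc 1: start y=11.470, vy=6.490 → t=2.328, apex=13.617, x_land=17.155, impact vy=-16.345
  bounce: vy ← 0.71·16.345 = 11.605
Arc 2: start y=0.000, vy=11.605 → t=2.366, apex=6.864, x_land=34.592, impact vy=-11.605
  bounce: vy ← 0.71·11.605 = 8.240
Arc 3: start y=0.000, vy=8.240 → t=1.680, apex=3.460, x_land=46.973, impact vy=-8.240
  bounce: vy ← 0.71·8.240 = 5.850
Arc 4: start y=0.000, vy=5.850 → t=1.193, apex=1.744, x_land=55.763, impact vy=-5.850
  bounce: vy ← 0.71·5.850 = 4.154
Arc 5: start y=0.000, vy=4.154 → t=0.847, apex=0.879, x_land=62.004, impact vy=-4.154
  bounce: vy ← 0.71·4.154 = 2.949
Arc 6: start y=0.000, vy=2.949 → t=0.601, apex=0.443, x_land=66.435, impact vy=-2.949
  bounce: vy ← 0.71·2.949 = 2.094
Arc 7: start y=0.000, vy=2.094 → t=0.427, apex=0.223, x_land=69.581, impact vy=-2.094
  bounce: vy ← 0.71·2.094 = 1.487

1 2.328 13.617 17.155
2 2.366 6.864 34.592
3 1.680 3.460 46.973
4 1.193 1.744 55.763
5 0.847 0.879 62.004
6 0.601 0.443 66.435
7 0.427 0.223 69.581
final: 69.581 1.487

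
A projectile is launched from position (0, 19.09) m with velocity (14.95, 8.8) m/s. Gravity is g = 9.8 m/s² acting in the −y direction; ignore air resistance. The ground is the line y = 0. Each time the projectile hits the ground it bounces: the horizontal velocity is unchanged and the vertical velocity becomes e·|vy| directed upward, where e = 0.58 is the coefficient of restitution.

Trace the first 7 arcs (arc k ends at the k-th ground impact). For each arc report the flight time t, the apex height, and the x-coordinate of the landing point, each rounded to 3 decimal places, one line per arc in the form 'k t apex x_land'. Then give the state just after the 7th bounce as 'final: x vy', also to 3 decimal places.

1 3.066 23.041 45.843
2 2.515 7.751 83.449
3 1.459 2.607 105.260
4 0.846 0.877 117.910
5 0.491 0.295 125.248
6 0.285 0.099 129.503
7 0.165 0.033 131.972
final: 131.972 0.469

Arc 1: start y=19.090, vy=8.800 → t=3.066, apex=23.041, x_land=45.843, impact vy=-21.251
  bounce: vy ← 0.58·21.251 = 12.326
Arc 2: start y=0.000, vy=12.326 → t=2.515, apex=7.751, x_land=83.449, impact vy=-12.326
  bounce: vy ← 0.58·12.326 = 7.149
Arc 3: start y=0.000, vy=7.149 → t=1.459, apex=2.607, x_land=105.260, impact vy=-7.149
  bounce: vy ← 0.58·7.149 = 4.146
Arc 4: start y=0.000, vy=4.146 → t=0.846, apex=0.877, x_land=117.910, impact vy=-4.146
  bounce: vy ← 0.58·4.146 = 2.405
Arc 5: start y=0.000, vy=2.405 → t=0.491, apex=0.295, x_land=125.248, impact vy=-2.405
  bounce: vy ← 0.58·2.405 = 1.395
Arc 6: start y=0.000, vy=1.395 → t=0.285, apex=0.099, x_land=129.503, impact vy=-1.395
  bounce: vy ← 0.58·1.395 = 0.809
Arc 7: start y=0.000, vy=0.809 → t=0.165, apex=0.033, x_land=131.972, impact vy=-0.809
  bounce: vy ← 0.58·0.809 = 0.469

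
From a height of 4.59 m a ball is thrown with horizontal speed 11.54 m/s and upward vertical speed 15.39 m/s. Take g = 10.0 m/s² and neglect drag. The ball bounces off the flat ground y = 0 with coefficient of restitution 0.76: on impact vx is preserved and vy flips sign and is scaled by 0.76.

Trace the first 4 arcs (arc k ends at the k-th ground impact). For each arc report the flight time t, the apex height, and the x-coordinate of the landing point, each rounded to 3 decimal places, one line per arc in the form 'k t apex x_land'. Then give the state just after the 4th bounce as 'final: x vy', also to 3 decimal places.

Arc 1: start y=4.590, vy=15.390 → t=3.352, apex=16.433, x_land=38.681, impact vy=-18.129
  bounce: vy ← 0.76·18.129 = 13.778
Arc 2: start y=0.000, vy=13.778 → t=2.756, apex=9.491, x_land=70.480, impact vy=-13.778
  bounce: vy ← 0.76·13.778 = 10.471
Arc 3: start y=0.000, vy=10.471 → t=2.094, apex=5.482, x_land=94.647, impact vy=-10.471
  bounce: vy ← 0.76·10.471 = 7.958
Arc 4: start y=0.000, vy=7.958 → t=1.592, apex=3.167, x_land=113.015, impact vy=-7.958
  bounce: vy ← 0.76·7.958 = 6.048

1 3.352 16.433 38.681
2 2.756 9.491 70.480
3 2.094 5.482 94.647
4 1.592 3.167 113.015
final: 113.015 6.048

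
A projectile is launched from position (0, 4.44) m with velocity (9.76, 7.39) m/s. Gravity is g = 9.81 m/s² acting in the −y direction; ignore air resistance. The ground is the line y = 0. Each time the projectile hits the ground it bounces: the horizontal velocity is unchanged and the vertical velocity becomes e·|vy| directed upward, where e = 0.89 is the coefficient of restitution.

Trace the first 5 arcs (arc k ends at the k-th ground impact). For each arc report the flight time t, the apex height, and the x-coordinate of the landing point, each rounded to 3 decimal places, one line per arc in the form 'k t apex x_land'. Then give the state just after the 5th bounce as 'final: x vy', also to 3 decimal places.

1 1.967 7.223 19.196
2 2.160 5.722 40.279
3 1.922 4.532 59.043
4 1.711 3.590 75.742
5 1.523 2.844 90.605
final: 90.605 6.648

Arc 1: start y=4.440, vy=7.390 → t=1.967, apex=7.223, x_land=19.196, impact vy=-11.905
  bounce: vy ← 0.89·11.905 = 10.595
Arc 2: start y=0.000, vy=10.595 → t=2.160, apex=5.722, x_land=40.279, impact vy=-10.595
  bounce: vy ← 0.89·10.595 = 9.430
Arc 3: start y=0.000, vy=9.430 → t=1.922, apex=4.532, x_land=59.043, impact vy=-9.430
  bounce: vy ← 0.89·9.430 = 8.393
Arc 4: start y=0.000, vy=8.393 → t=1.711, apex=3.590, x_land=75.742, impact vy=-8.393
  bounce: vy ← 0.89·8.393 = 7.469
Arc 5: start y=0.000, vy=7.469 → t=1.523, apex=2.844, x_land=90.605, impact vy=-7.469
  bounce: vy ← 0.89·7.469 = 6.648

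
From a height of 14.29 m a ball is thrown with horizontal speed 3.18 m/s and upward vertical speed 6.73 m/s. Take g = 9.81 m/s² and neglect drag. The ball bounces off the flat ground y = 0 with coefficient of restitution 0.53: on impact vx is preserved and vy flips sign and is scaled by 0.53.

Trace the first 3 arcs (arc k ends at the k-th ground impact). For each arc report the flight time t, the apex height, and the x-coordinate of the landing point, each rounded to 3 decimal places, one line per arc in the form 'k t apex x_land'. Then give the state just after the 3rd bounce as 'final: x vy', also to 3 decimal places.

1 2.526 16.599 8.031
2 1.950 4.663 14.232
3 1.033 1.310 17.519
final: 17.519 2.687

Arc 1: start y=14.290, vy=6.730 → t=2.526, apex=16.599, x_land=8.031, impact vy=-18.046
  bounce: vy ← 0.53·18.046 = 9.564
Arc 2: start y=0.000, vy=9.564 → t=1.950, apex=4.663, x_land=14.232, impact vy=-9.564
  bounce: vy ← 0.53·9.564 = 5.069
Arc 3: start y=0.000, vy=5.069 → t=1.033, apex=1.310, x_land=17.519, impact vy=-5.069
  bounce: vy ← 0.53·5.069 = 2.687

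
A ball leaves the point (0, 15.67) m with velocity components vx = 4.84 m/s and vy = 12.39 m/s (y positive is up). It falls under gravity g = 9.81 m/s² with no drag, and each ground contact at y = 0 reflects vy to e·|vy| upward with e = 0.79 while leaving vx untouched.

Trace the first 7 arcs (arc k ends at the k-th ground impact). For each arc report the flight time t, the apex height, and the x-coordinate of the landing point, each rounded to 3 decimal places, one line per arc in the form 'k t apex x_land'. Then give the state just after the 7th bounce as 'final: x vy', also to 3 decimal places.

1 3.452 23.494 16.706
2 3.458 14.663 33.442
3 2.732 9.151 46.664
4 2.158 5.711 57.109
5 1.705 3.564 65.361
6 1.347 2.225 71.880
7 1.064 1.388 77.030
final: 77.030 4.123

Arc 1: start y=15.670, vy=12.390 → t=3.452, apex=23.494, x_land=16.706, impact vy=-21.470
  bounce: vy ← 0.79·21.470 = 16.961
Arc 2: start y=0.000, vy=16.961 → t=3.458, apex=14.663, x_land=33.442, impact vy=-16.961
  bounce: vy ← 0.79·16.961 = 13.399
Arc 3: start y=0.000, vy=13.399 → t=2.732, apex=9.151, x_land=46.664, impact vy=-13.399
  bounce: vy ← 0.79·13.399 = 10.586
Arc 4: start y=0.000, vy=10.586 → t=2.158, apex=5.711, x_land=57.109, impact vy=-10.586
  bounce: vy ← 0.79·10.586 = 8.363
Arc 5: start y=0.000, vy=8.363 → t=1.705, apex=3.564, x_land=65.361, impact vy=-8.363
  bounce: vy ← 0.79·8.363 = 6.606
Arc 6: start y=0.000, vy=6.606 → t=1.347, apex=2.225, x_land=71.880, impact vy=-6.606
  bounce: vy ← 0.79·6.606 = 5.219
Arc 7: start y=0.000, vy=5.219 → t=1.064, apex=1.388, x_land=77.030, impact vy=-5.219
  bounce: vy ← 0.79·5.219 = 4.123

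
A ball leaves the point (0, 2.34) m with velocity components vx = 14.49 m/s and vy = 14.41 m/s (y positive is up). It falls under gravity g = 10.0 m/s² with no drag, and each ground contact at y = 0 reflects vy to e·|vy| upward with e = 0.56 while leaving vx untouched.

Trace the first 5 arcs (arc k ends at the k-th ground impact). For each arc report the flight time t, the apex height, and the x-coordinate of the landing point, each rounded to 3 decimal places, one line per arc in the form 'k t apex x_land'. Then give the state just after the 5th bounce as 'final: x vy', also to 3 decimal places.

Arc 1: start y=2.340, vy=14.410 → t=3.036, apex=12.722, x_land=43.994, impact vy=-15.951
  bounce: vy ← 0.56·15.951 = 8.933
Arc 2: start y=0.000, vy=8.933 → t=1.787, apex=3.990, x_land=69.881, impact vy=-8.933
  bounce: vy ← 0.56·8.933 = 5.002
Arc 3: start y=0.000, vy=5.002 → t=1.000, apex=1.251, x_land=84.378, impact vy=-5.002
  bounce: vy ← 0.56·5.002 = 2.801
Arc 4: start y=0.000, vy=2.801 → t=0.560, apex=0.392, x_land=92.496, impact vy=-2.801
  bounce: vy ← 0.56·2.801 = 1.569
Arc 5: start y=0.000, vy=1.569 → t=0.314, apex=0.123, x_land=97.042, impact vy=-1.569
  bounce: vy ← 0.56·1.569 = 0.878

1 3.036 12.722 43.994
2 1.787 3.990 69.881
3 1.000 1.251 84.378
4 0.560 0.392 92.496
5 0.314 0.123 97.042
final: 97.042 0.878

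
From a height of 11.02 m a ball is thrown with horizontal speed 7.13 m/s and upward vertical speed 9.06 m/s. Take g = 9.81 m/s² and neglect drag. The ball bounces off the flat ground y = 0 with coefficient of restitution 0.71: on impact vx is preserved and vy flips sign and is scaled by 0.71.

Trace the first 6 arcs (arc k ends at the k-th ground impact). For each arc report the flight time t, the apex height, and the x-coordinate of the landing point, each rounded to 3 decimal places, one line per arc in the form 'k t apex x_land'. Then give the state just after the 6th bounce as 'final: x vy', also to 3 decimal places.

Arc 1: start y=11.020, vy=9.060 → t=2.684, apex=15.204, x_land=19.138, impact vy=-17.271
  bounce: vy ← 0.71·17.271 = 12.263
Arc 2: start y=0.000, vy=12.263 → t=2.500, apex=7.664, x_land=36.963, impact vy=-12.263
  bounce: vy ← 0.71·12.263 = 8.706
Arc 3: start y=0.000, vy=8.706 → t=1.775, apex=3.864, x_land=49.619, impact vy=-8.706
  bounce: vy ← 0.71·8.706 = 6.182
Arc 4: start y=0.000, vy=6.182 → t=1.260, apex=1.948, x_land=58.604, impact vy=-6.182
  bounce: vy ← 0.71·6.182 = 4.389
Arc 5: start y=0.000, vy=4.389 → t=0.895, apex=0.982, x_land=64.984, impact vy=-4.389
  bounce: vy ← 0.71·4.389 = 3.116
Arc 6: start y=0.000, vy=3.116 → t=0.635, apex=0.495, x_land=69.514, impact vy=-3.116
  bounce: vy ← 0.71·3.116 = 2.212

1 2.684 15.204 19.138
2 2.500 7.664 36.963
3 1.775 3.864 49.619
4 1.260 1.948 58.604
5 0.895 0.982 64.984
6 0.635 0.495 69.514
final: 69.514 2.212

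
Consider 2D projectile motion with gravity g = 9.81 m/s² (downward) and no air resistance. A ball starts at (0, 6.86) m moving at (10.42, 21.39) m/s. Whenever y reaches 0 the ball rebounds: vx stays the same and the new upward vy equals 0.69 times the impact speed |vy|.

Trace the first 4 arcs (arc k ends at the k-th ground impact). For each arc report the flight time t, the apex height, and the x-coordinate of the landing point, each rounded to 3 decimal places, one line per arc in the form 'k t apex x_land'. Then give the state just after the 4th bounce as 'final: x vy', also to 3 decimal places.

Arc 1: start y=6.860, vy=21.390 → t=4.661, apex=30.180, x_land=48.567, impact vy=-24.334
  bounce: vy ← 0.69·24.334 = 16.790
Arc 2: start y=0.000, vy=16.790 → t=3.423, apex=14.369, x_land=84.235, impact vy=-16.790
  bounce: vy ← 0.69·16.790 = 11.585
Arc 3: start y=0.000, vy=11.585 → t=2.362, apex=6.841, x_land=108.847, impact vy=-11.585
  bounce: vy ← 0.69·11.585 = 7.994
Arc 4: start y=0.000, vy=7.994 → t=1.630, apex=3.257, x_land=125.828, impact vy=-7.994
  bounce: vy ← 0.69·7.994 = 5.516

1 4.661 30.180 48.567
2 3.423 14.369 84.235
3 2.362 6.841 108.847
4 1.630 3.257 125.828
final: 125.828 5.516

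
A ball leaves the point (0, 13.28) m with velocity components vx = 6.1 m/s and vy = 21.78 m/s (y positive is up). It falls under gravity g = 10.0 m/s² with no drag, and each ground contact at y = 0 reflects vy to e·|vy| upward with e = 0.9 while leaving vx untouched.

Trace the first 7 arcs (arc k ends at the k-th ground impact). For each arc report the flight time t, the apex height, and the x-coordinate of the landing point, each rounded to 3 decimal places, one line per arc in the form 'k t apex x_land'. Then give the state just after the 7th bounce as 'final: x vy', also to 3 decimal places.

1 4.898 36.998 29.879
2 4.896 29.969 59.747
3 4.407 24.275 86.629
4 3.966 19.662 110.822
5 3.569 15.927 132.596
6 3.213 12.901 152.192
7 2.891 10.449 169.829
final: 169.829 13.011

Arc 1: start y=13.280, vy=21.780 → t=4.898, apex=36.998, x_land=29.879, impact vy=-27.202
  bounce: vy ← 0.9·27.202 = 24.482
Arc 2: start y=0.000, vy=24.482 → t=4.896, apex=29.969, x_land=59.747, impact vy=-24.482
  bounce: vy ← 0.9·24.482 = 22.034
Arc 3: start y=0.000, vy=22.034 → t=4.407, apex=24.275, x_land=86.629, impact vy=-22.034
  bounce: vy ← 0.9·22.034 = 19.831
Arc 4: start y=0.000, vy=19.831 → t=3.966, apex=19.662, x_land=110.822, impact vy=-19.831
  bounce: vy ← 0.9·19.831 = 17.847
Arc 5: start y=0.000, vy=17.847 → t=3.569, apex=15.927, x_land=132.596, impact vy=-17.847
  bounce: vy ← 0.9·17.847 = 16.063
Arc 6: start y=0.000, vy=16.063 → t=3.213, apex=12.901, x_land=152.192, impact vy=-16.063
  bounce: vy ← 0.9·16.063 = 14.456
Arc 7: start y=0.000, vy=14.456 → t=2.891, apex=10.449, x_land=169.829, impact vy=-14.456
  bounce: vy ← 0.9·14.456 = 13.011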